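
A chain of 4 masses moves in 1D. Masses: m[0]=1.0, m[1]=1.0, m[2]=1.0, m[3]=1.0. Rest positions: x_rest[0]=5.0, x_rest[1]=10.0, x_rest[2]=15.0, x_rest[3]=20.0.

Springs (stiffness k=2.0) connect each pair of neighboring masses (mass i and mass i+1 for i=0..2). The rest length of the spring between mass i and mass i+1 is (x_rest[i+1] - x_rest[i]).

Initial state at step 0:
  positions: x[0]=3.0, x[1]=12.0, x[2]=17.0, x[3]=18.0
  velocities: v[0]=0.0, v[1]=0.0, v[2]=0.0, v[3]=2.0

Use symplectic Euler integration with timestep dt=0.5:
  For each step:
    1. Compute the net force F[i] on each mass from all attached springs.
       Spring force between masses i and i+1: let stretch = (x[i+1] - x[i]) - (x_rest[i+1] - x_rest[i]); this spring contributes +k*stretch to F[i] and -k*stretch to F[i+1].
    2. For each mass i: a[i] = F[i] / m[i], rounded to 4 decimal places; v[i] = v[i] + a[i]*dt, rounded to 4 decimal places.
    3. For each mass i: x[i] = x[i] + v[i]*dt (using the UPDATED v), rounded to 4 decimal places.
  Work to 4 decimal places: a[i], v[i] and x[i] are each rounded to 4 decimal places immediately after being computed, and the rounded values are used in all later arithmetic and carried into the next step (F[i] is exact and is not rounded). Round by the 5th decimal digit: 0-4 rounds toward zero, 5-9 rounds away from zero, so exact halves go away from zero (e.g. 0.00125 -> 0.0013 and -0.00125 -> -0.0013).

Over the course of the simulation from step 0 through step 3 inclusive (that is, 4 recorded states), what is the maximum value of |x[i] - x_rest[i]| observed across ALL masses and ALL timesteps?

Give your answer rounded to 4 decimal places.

Answer: 3.5000

Derivation:
Step 0: x=[3.0000 12.0000 17.0000 18.0000] v=[0.0000 0.0000 0.0000 2.0000]
Step 1: x=[5.0000 10.0000 15.0000 21.0000] v=[4.0000 -4.0000 -4.0000 6.0000]
Step 2: x=[7.0000 8.0000 13.5000 23.5000] v=[4.0000 -4.0000 -3.0000 5.0000]
Step 3: x=[7.0000 8.2500 14.2500 23.5000] v=[0.0000 0.5000 1.5000 0.0000]
Max displacement = 3.5000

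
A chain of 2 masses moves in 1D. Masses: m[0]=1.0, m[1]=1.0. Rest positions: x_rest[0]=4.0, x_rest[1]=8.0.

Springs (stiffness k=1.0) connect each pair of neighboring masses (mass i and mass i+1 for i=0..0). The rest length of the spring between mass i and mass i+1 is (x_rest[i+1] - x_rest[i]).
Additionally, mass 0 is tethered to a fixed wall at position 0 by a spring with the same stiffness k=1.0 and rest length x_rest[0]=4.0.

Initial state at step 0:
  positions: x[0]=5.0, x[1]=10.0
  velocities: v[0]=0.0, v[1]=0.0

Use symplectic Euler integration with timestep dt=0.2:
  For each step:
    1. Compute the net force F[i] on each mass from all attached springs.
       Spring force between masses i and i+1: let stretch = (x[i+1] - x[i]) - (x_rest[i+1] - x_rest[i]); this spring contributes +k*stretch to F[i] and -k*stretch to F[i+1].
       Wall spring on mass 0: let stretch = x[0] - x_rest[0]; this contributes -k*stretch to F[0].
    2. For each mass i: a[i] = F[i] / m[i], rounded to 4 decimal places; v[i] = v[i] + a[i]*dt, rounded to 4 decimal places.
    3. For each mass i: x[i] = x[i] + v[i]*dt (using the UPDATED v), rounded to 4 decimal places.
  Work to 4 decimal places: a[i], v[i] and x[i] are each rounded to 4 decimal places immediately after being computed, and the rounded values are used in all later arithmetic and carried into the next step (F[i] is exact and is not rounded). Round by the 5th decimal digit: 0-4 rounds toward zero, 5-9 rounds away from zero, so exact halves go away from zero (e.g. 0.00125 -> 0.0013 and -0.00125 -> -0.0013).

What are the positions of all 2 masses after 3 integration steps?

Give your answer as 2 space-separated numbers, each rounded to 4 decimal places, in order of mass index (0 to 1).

Step 0: x=[5.0000 10.0000] v=[0.0000 0.0000]
Step 1: x=[5.0000 9.9600] v=[0.0000 -0.2000]
Step 2: x=[4.9984 9.8816] v=[-0.0080 -0.3920]
Step 3: x=[4.9922 9.7679] v=[-0.0310 -0.5686]

Answer: 4.9922 9.7679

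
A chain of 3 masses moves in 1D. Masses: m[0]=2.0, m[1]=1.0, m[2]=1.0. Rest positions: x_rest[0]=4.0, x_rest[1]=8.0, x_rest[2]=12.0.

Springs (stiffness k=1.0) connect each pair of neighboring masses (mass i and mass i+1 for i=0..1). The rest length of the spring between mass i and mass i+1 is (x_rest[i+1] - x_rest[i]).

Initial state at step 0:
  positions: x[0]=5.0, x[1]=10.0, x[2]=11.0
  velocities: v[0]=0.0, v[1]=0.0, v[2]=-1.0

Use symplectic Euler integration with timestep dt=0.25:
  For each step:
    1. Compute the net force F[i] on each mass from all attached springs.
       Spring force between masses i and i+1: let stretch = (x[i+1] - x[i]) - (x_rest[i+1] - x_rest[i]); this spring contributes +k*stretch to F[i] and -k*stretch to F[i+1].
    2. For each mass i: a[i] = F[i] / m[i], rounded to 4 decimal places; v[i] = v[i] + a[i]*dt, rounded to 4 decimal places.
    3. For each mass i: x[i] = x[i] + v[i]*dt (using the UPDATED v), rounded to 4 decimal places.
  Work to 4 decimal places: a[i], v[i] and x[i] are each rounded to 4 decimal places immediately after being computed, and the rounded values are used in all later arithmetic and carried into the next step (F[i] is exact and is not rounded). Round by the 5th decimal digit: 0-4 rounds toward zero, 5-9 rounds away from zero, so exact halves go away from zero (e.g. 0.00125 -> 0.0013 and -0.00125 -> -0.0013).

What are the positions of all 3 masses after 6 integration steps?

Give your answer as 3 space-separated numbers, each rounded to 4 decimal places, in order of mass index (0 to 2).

Answer: 5.1456 6.8917 12.3176

Derivation:
Step 0: x=[5.0000 10.0000 11.0000] v=[0.0000 0.0000 -1.0000]
Step 1: x=[5.0313 9.7500 10.9375] v=[0.1250 -1.0000 -0.2500]
Step 2: x=[5.0850 9.2793 11.0508] v=[0.2149 -1.8828 0.4531]
Step 3: x=[5.1448 8.6572 11.3034] v=[0.2392 -2.4885 1.0102]
Step 4: x=[5.1894 7.9809 11.6406] v=[0.1783 -2.7051 1.3487]
Step 5: x=[5.1962 7.3589 11.9991] v=[0.0272 -2.4881 1.4338]
Step 6: x=[5.1456 6.8917 12.3176] v=[-0.2025 -1.8687 1.2738]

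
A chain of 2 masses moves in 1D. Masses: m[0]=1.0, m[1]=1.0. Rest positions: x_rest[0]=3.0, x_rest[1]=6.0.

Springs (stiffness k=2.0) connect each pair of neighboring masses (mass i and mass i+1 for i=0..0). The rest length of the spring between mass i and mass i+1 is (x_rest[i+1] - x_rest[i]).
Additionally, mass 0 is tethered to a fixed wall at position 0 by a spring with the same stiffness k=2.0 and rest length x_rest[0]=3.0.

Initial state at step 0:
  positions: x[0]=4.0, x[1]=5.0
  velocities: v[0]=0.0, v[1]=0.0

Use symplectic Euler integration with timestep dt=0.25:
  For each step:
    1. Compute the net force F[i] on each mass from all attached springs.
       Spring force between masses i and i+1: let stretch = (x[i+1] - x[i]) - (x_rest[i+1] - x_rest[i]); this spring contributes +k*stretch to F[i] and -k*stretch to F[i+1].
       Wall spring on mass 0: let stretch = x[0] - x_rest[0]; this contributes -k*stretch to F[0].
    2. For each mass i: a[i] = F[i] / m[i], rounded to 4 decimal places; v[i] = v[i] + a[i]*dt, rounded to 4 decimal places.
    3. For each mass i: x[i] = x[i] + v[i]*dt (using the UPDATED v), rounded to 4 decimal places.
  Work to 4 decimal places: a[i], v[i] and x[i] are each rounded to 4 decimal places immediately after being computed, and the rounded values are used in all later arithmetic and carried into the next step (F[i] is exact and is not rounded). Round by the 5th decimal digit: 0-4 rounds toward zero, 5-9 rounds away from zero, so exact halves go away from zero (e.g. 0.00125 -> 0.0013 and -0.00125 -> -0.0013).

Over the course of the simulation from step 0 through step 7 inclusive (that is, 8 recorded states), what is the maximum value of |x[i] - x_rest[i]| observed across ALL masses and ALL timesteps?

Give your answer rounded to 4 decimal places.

Answer: 1.2820

Derivation:
Step 0: x=[4.0000 5.0000] v=[0.0000 0.0000]
Step 1: x=[3.6250 5.2500] v=[-1.5000 1.0000]
Step 2: x=[3.0000 5.6719] v=[-2.5000 1.6875]
Step 3: x=[2.3340 6.1348] v=[-2.6641 1.8516]
Step 4: x=[1.8513 6.4976] v=[-1.9307 1.4512]
Step 5: x=[1.7180 6.6546] v=[-0.5332 0.6281]
Step 6: x=[1.9870 6.5696] v=[1.0761 -0.3402]
Step 7: x=[2.5805 6.2867] v=[2.3739 -1.1315]
Max displacement = 1.2820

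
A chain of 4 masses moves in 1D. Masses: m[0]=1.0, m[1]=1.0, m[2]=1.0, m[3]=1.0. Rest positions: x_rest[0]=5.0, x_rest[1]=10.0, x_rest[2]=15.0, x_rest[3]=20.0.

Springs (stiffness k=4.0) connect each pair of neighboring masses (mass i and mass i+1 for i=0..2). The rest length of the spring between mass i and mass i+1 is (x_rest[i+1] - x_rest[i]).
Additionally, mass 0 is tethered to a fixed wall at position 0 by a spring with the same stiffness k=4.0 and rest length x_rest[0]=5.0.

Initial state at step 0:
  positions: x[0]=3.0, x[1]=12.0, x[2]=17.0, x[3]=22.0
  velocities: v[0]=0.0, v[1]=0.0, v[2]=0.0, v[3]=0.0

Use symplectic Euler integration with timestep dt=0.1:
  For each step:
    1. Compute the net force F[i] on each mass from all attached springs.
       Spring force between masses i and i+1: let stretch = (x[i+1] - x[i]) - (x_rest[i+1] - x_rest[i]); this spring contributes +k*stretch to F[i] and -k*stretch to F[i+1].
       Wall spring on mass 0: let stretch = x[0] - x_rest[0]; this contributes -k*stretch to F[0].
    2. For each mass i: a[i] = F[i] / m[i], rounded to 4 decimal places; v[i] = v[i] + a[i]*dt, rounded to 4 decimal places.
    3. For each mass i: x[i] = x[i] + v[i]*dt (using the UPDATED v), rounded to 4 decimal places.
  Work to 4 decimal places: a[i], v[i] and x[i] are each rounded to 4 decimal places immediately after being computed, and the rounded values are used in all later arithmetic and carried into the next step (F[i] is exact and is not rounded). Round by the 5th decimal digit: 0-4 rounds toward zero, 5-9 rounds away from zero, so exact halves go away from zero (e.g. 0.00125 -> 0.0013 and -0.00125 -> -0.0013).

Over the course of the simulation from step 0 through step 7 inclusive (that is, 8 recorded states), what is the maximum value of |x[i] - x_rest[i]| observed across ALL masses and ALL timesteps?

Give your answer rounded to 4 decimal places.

Step 0: x=[3.0000 12.0000 17.0000 22.0000] v=[0.0000 0.0000 0.0000 0.0000]
Step 1: x=[3.2400 11.8400 17.0000 22.0000] v=[2.4000 -1.6000 0.0000 0.0000]
Step 2: x=[3.6944 11.5424 16.9936 22.0000] v=[4.5440 -2.9760 -0.0640 0.0000]
Step 3: x=[4.3149 11.1489 16.9694 21.9997] v=[6.2054 -3.9347 -0.2419 -0.0026]
Step 4: x=[5.0362 10.7149 16.9136 21.9982] v=[7.2130 -4.3401 -0.5580 -0.0147]
Step 5: x=[5.7832 10.3017 16.8132 21.9934] v=[7.4700 -4.1321 -1.0036 -0.0485]
Step 6: x=[6.4796 9.9682 16.6596 21.9813] v=[6.9641 -3.3349 -1.5361 -0.1206]
Step 7: x=[7.0564 9.7628 16.4512 21.9564] v=[5.7677 -2.0538 -2.0840 -0.2493]
Max displacement = 2.0564

Answer: 2.0564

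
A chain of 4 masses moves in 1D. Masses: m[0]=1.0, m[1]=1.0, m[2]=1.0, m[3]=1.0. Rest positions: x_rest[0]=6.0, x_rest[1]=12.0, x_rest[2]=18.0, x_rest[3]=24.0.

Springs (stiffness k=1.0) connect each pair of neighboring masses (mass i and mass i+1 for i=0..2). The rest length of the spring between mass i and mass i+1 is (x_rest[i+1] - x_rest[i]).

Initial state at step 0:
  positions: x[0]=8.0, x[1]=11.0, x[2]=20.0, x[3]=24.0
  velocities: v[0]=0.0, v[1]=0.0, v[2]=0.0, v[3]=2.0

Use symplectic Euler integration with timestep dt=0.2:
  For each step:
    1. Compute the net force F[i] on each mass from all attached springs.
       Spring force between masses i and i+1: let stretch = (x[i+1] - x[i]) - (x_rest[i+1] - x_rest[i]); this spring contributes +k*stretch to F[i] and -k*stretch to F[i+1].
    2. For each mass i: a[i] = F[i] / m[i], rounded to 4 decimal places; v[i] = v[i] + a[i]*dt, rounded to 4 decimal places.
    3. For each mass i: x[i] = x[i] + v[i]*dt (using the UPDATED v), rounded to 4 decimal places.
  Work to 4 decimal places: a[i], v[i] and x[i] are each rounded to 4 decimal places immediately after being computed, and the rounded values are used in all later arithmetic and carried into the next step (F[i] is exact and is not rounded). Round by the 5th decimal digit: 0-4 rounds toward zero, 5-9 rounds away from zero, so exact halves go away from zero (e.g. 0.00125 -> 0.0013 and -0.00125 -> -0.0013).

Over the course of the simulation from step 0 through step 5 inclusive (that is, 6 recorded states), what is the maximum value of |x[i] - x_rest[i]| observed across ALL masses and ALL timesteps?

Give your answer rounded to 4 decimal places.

Answer: 2.5566

Derivation:
Step 0: x=[8.0000 11.0000 20.0000 24.0000] v=[0.0000 0.0000 0.0000 2.0000]
Step 1: x=[7.8800 11.2400 19.8000 24.4800] v=[-0.6000 1.2000 -1.0000 2.4000]
Step 2: x=[7.6544 11.6880 19.4448 25.0128] v=[-1.1280 2.2400 -1.7760 2.6640]
Step 3: x=[7.3501 12.2849 19.0020 25.5629] v=[-1.5213 2.9846 -2.2138 2.7504]
Step 4: x=[7.0032 12.9531 18.5530 26.0905] v=[-1.7343 3.3411 -2.2450 2.6382]
Step 5: x=[6.6543 13.6073 18.1815 26.5566] v=[-1.7443 3.2711 -1.8575 2.3307]
Max displacement = 2.5566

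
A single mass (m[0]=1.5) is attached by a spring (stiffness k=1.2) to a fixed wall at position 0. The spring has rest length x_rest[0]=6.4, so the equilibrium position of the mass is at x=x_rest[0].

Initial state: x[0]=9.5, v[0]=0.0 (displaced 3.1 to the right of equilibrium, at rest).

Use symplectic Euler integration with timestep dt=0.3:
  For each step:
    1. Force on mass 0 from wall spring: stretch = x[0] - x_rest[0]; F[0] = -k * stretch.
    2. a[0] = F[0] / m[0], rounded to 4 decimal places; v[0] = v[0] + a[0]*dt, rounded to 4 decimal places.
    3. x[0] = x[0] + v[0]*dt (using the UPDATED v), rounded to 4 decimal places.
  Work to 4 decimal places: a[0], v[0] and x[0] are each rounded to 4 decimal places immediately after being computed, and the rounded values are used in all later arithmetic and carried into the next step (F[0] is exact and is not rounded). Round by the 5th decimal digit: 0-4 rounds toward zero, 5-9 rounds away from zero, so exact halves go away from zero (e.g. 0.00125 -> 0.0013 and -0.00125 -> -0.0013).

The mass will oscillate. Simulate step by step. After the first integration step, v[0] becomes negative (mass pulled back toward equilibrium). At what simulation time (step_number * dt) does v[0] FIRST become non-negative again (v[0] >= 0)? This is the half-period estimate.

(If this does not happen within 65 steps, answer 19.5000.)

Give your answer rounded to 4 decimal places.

Step 0: x=[9.5000] v=[0.0000]
Step 1: x=[9.2768] v=[-0.7440]
Step 2: x=[8.8465] v=[-1.4344]
Step 3: x=[8.2400] v=[-2.0216]
Step 4: x=[7.5010] v=[-2.4632]
Step 5: x=[6.6828] v=[-2.7274]
Step 6: x=[5.8442] v=[-2.7953]
Step 7: x=[5.0456] v=[-2.6619]
Step 8: x=[4.3445] v=[-2.3369]
Step 9: x=[3.7914] v=[-1.8436]
Step 10: x=[3.4262] v=[-1.2175]
Step 11: x=[3.2751] v=[-0.5038]
Step 12: x=[3.3490] v=[0.2462]
First v>=0 after going negative at step 12, time=3.6000

Answer: 3.6000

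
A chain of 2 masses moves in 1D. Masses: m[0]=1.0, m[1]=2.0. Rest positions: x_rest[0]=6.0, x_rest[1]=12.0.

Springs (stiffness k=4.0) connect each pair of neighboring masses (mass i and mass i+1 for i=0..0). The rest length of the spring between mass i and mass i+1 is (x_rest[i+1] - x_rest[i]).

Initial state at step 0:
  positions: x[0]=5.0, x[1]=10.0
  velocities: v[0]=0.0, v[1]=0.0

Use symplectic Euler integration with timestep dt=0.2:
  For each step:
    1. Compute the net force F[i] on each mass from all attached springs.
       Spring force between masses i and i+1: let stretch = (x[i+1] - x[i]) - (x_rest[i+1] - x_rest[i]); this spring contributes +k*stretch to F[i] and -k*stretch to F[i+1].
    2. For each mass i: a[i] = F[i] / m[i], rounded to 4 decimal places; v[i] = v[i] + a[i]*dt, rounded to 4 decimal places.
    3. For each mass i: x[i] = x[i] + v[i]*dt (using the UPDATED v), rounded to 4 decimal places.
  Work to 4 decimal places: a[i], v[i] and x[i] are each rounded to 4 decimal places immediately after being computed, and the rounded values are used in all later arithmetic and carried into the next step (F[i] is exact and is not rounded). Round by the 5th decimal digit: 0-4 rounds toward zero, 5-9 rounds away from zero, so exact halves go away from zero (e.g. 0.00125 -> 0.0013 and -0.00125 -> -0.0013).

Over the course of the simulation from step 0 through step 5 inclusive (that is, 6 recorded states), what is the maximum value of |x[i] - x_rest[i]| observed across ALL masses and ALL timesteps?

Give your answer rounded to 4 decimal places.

Step 0: x=[5.0000 10.0000] v=[0.0000 0.0000]
Step 1: x=[4.8400 10.0800] v=[-0.8000 0.4000]
Step 2: x=[4.5584 10.2208] v=[-1.4080 0.7040]
Step 3: x=[4.2228 10.3886] v=[-1.6781 0.8390]
Step 4: x=[3.9137 10.5431] v=[-1.5455 0.7727]
Step 5: x=[3.7053 10.6473] v=[-1.0420 0.5209]
Max displacement = 2.2947

Answer: 2.2947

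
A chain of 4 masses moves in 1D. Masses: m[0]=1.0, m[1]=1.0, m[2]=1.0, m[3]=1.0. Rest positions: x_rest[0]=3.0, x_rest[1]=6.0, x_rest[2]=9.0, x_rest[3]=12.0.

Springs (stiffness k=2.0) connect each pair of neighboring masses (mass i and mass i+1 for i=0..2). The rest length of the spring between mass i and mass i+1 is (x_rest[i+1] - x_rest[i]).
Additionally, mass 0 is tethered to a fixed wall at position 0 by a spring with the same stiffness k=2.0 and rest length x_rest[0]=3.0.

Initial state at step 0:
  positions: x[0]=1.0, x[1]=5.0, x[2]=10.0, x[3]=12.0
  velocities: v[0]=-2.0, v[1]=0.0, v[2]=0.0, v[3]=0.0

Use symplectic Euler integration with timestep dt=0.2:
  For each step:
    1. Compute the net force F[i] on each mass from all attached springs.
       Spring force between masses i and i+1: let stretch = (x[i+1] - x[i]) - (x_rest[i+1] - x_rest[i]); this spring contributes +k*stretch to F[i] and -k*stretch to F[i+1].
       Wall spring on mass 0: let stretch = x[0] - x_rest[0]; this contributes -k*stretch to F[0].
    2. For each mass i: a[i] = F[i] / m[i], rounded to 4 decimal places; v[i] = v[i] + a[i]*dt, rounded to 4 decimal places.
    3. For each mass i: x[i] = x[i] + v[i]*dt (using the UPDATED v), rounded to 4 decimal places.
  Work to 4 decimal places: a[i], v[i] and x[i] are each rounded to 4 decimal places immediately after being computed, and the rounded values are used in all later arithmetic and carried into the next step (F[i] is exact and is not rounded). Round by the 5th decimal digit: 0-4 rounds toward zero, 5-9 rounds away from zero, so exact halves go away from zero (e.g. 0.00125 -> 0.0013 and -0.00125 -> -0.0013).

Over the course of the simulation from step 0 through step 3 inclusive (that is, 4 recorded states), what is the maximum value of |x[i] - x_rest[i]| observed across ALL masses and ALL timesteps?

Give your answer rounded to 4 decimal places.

Step 0: x=[1.0000 5.0000 10.0000 12.0000] v=[-2.0000 0.0000 0.0000 0.0000]
Step 1: x=[0.8400 5.0800 9.7600 12.0800] v=[-0.8000 0.4000 -1.2000 0.4000]
Step 2: x=[0.9520 5.1952 9.3312 12.2144] v=[0.5600 0.5760 -2.1440 0.6720]
Step 3: x=[1.3273 5.3018 8.8022 12.3581] v=[1.8765 0.5331 -2.6451 0.7187]
Max displacement = 2.1600

Answer: 2.1600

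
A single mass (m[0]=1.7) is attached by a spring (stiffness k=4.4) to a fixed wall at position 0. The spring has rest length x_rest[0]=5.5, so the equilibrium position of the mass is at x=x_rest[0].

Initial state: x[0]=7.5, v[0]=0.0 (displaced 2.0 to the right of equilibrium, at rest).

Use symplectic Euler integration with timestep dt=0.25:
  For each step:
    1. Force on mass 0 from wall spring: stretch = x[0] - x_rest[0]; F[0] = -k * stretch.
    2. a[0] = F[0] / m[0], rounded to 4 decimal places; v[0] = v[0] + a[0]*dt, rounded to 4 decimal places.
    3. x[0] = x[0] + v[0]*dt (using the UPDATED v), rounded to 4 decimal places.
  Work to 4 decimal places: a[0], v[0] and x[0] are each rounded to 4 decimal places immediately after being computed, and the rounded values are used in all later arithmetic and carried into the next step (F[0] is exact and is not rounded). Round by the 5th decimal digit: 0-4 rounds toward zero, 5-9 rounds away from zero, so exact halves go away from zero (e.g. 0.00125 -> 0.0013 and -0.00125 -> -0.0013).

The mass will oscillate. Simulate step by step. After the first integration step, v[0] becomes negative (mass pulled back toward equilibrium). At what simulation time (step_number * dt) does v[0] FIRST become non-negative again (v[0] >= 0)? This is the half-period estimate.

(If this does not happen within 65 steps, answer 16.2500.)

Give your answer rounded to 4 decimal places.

Step 0: x=[7.5000] v=[0.0000]
Step 1: x=[7.1765] v=[-1.2941]
Step 2: x=[6.5818] v=[-2.3789]
Step 3: x=[5.8121] v=[-3.0789]
Step 4: x=[4.9919] v=[-3.2809]
Step 5: x=[4.2539] v=[-2.9521]
Step 6: x=[3.7175] v=[-2.1458]
Step 7: x=[3.4694] v=[-0.9924]
Step 8: x=[3.5498] v=[0.3215]
First v>=0 after going negative at step 8, time=2.0000

Answer: 2.0000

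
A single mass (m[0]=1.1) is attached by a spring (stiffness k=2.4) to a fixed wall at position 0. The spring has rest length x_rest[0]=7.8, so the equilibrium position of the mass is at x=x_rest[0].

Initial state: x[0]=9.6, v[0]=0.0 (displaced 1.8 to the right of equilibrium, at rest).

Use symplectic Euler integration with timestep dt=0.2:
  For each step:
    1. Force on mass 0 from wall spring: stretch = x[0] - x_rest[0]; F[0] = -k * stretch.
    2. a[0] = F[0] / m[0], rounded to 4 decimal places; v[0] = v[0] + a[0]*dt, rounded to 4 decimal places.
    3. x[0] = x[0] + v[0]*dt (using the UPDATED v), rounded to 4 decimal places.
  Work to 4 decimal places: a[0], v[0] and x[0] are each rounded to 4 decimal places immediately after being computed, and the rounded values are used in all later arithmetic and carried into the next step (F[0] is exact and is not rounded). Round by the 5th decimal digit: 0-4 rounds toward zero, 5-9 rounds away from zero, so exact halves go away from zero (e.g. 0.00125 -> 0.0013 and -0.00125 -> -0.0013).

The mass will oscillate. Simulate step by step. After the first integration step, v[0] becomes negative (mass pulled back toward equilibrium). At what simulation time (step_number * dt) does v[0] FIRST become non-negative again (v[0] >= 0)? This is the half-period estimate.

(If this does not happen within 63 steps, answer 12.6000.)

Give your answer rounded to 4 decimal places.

Step 0: x=[9.6000] v=[0.0000]
Step 1: x=[9.4429] v=[-0.7855]
Step 2: x=[9.1424] v=[-1.5024]
Step 3: x=[8.7248] v=[-2.0882]
Step 4: x=[8.2265] v=[-2.4917]
Step 5: x=[7.6909] v=[-2.6778]
Step 6: x=[7.1649] v=[-2.6302]
Step 7: x=[6.6943] v=[-2.3531]
Step 8: x=[6.3202] v=[-1.8706]
Step 9: x=[6.0752] v=[-1.2249]
Step 10: x=[5.9807] v=[-0.4723]
Step 11: x=[6.0450] v=[0.3216]
First v>=0 after going negative at step 11, time=2.2000

Answer: 2.2000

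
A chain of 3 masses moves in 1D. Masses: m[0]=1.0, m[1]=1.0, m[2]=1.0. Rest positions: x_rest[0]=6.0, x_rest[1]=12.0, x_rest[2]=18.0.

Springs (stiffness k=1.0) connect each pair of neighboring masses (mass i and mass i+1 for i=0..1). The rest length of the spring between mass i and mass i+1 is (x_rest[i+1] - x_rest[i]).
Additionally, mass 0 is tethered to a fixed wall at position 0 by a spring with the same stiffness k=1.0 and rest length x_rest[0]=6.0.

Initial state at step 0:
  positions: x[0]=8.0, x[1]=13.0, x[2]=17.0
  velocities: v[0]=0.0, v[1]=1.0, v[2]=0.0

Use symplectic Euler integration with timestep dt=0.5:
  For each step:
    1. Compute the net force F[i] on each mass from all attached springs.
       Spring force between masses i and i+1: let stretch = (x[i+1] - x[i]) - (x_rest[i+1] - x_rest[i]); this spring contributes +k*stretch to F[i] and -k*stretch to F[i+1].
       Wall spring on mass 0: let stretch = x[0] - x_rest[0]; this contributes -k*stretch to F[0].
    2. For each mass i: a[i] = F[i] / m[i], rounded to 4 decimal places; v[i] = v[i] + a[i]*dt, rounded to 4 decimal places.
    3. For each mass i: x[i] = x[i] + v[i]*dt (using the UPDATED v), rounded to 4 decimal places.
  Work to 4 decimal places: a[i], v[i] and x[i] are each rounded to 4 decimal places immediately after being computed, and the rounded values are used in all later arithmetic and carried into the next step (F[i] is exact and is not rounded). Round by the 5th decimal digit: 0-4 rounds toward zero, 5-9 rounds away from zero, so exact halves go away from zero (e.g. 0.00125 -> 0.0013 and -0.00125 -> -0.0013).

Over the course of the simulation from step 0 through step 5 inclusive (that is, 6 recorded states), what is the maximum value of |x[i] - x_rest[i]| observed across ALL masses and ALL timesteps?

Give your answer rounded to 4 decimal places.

Step 0: x=[8.0000 13.0000 17.0000] v=[0.0000 1.0000 0.0000]
Step 1: x=[7.2500 13.2500 17.5000] v=[-1.5000 0.5000 1.0000]
Step 2: x=[6.1875 13.0625 18.4375] v=[-2.1250 -0.3750 1.8750]
Step 3: x=[5.2969 12.5000 19.5313] v=[-1.7813 -1.1250 2.1875]
Step 4: x=[4.8828 11.8946 20.3673] v=[-0.8282 -1.2109 1.6719]
Step 5: x=[5.0010 11.6544 20.5851] v=[0.2363 -0.4805 0.4356]
Max displacement = 2.5851

Answer: 2.5851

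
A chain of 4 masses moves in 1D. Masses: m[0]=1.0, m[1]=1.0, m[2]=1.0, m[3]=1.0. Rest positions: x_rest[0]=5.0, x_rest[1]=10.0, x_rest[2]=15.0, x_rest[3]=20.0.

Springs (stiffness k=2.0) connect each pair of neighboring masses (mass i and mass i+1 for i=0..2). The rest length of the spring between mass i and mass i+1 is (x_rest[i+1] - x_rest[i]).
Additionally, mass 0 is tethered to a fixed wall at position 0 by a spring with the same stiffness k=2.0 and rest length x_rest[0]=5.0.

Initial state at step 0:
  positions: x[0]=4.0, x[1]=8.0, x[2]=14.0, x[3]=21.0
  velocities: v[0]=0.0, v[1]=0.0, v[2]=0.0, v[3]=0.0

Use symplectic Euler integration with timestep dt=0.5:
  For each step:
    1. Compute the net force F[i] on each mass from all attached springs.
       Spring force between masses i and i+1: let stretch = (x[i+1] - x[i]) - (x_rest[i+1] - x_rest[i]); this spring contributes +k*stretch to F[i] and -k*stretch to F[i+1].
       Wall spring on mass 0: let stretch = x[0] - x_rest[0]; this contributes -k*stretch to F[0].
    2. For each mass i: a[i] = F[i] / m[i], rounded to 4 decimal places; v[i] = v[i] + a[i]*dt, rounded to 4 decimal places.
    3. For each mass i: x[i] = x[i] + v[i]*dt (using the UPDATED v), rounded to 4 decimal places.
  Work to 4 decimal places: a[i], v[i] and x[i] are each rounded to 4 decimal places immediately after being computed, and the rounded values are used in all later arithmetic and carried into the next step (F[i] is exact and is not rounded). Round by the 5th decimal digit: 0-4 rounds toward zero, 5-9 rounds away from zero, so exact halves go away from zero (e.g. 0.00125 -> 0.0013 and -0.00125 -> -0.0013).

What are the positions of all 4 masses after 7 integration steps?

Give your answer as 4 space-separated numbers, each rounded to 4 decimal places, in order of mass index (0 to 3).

Step 0: x=[4.0000 8.0000 14.0000 21.0000] v=[0.0000 0.0000 0.0000 0.0000]
Step 1: x=[4.0000 9.0000 14.5000 20.0000] v=[0.0000 2.0000 1.0000 -2.0000]
Step 2: x=[4.5000 10.2500 15.0000 18.7500] v=[1.0000 2.5000 1.0000 -2.5000]
Step 3: x=[5.6250 11.0000 15.0000 18.1250] v=[2.2500 1.5000 0.0000 -1.2500]
Step 4: x=[6.6250 11.0625 14.5625 18.4375] v=[2.0000 0.1250 -0.8750 0.6250]
Step 5: x=[6.5313 10.6563 14.3125 19.3125] v=[-0.1875 -0.8125 -0.5000 1.7500]
Step 6: x=[5.2344 10.0157 14.7344 20.1875] v=[-2.5938 -1.2813 0.8438 1.7500]
Step 7: x=[3.7110 9.3438 15.5235 20.8360] v=[-3.0469 -1.3439 1.5782 1.2969]

Answer: 3.7110 9.3438 15.5235 20.8360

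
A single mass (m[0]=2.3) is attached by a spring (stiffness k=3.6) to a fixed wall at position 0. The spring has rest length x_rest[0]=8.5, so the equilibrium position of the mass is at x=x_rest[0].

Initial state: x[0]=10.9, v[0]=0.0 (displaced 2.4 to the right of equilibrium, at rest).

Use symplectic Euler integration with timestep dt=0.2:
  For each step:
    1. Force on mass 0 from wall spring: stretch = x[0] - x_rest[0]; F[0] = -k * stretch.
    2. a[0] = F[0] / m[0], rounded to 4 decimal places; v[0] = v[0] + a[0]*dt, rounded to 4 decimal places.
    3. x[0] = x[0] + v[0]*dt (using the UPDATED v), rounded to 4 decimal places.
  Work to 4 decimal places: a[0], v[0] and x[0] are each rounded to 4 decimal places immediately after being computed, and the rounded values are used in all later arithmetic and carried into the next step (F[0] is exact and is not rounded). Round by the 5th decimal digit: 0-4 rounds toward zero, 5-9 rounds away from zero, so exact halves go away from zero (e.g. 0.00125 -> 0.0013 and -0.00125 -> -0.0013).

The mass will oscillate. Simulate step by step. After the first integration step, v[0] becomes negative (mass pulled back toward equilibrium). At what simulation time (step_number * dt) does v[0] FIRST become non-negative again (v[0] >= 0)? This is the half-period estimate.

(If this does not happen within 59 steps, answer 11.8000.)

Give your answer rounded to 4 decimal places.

Step 0: x=[10.9000] v=[0.0000]
Step 1: x=[10.7497] v=[-0.7513]
Step 2: x=[10.4586] v=[-1.4556]
Step 3: x=[10.0449] v=[-2.0687]
Step 4: x=[9.5344] v=[-2.5523]
Step 5: x=[8.9592] v=[-2.8761]
Step 6: x=[8.3552] v=[-3.0198]
Step 7: x=[7.7603] v=[-2.9745]
Step 8: x=[7.2117] v=[-2.7429]
Step 9: x=[6.7438] v=[-2.3396]
Step 10: x=[6.3858] v=[-1.7898]
Step 11: x=[6.1602] v=[-1.1280]
Step 12: x=[6.0811] v=[-0.3955]
Step 13: x=[6.1534] v=[0.3617]
First v>=0 after going negative at step 13, time=2.6000

Answer: 2.6000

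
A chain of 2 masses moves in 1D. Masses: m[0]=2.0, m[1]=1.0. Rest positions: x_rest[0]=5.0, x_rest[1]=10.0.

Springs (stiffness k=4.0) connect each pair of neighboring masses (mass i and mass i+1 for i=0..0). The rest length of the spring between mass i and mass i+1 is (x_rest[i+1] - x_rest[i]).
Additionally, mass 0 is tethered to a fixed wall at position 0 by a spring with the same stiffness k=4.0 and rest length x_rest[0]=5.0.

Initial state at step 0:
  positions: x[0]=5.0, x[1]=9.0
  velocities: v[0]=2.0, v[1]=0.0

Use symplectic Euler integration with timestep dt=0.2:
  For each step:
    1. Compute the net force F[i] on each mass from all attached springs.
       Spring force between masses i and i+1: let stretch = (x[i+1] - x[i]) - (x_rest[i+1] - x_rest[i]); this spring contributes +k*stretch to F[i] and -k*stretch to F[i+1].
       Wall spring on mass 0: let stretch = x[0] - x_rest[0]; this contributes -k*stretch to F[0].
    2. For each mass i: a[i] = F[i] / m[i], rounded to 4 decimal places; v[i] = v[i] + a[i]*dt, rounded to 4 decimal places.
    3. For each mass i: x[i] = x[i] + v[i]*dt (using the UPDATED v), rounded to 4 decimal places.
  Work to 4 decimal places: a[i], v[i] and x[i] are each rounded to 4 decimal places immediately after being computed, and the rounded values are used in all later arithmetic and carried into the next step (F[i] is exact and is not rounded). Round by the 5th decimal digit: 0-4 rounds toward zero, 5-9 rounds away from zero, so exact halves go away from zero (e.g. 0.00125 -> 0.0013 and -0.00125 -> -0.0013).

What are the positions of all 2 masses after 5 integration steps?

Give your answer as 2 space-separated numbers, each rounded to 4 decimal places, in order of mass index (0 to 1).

Answer: 5.5234 11.2127

Derivation:
Step 0: x=[5.0000 9.0000] v=[2.0000 0.0000]
Step 1: x=[5.3200 9.1600] v=[1.6000 0.8000]
Step 2: x=[5.5216 9.5056] v=[1.0080 1.7280]
Step 3: x=[5.6002 10.0138] v=[0.3930 2.5408]
Step 4: x=[5.5839 10.6158] v=[-0.0816 3.0099]
Step 5: x=[5.5234 11.2127] v=[-0.3024 2.9844]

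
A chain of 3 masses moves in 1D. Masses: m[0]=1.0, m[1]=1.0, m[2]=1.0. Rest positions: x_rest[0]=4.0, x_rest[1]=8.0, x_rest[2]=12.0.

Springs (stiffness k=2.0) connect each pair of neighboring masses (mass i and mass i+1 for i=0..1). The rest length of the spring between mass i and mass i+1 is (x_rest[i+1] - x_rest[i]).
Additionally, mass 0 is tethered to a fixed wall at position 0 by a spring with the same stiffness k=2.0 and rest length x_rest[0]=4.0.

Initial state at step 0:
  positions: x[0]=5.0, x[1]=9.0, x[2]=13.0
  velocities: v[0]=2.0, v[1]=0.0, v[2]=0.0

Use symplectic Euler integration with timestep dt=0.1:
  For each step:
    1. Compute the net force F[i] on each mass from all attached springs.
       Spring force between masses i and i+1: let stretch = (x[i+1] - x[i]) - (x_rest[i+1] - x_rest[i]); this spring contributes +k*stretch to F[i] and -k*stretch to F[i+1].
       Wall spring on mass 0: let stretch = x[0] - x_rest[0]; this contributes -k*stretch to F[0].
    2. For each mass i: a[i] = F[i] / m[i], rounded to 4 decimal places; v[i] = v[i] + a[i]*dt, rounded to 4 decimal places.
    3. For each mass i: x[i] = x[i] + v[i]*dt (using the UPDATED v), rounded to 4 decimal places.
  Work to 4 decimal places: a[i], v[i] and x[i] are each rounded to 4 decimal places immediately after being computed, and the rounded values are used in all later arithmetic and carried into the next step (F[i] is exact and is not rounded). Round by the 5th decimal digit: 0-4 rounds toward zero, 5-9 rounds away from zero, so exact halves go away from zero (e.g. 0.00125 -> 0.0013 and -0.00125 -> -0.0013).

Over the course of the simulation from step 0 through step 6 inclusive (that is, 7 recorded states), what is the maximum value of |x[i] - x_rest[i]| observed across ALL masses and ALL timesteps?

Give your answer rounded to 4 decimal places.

Answer: 1.5751

Derivation:
Step 0: x=[5.0000 9.0000 13.0000] v=[2.0000 0.0000 0.0000]
Step 1: x=[5.1800 9.0000 13.0000] v=[1.8000 0.0000 0.0000]
Step 2: x=[5.3328 9.0036 13.0000] v=[1.5280 0.0360 0.0000]
Step 3: x=[5.4524 9.0137 13.0001] v=[1.1956 0.1011 0.0007]
Step 4: x=[5.5341 9.0323 13.0004] v=[0.8174 0.1861 0.0034]
Step 5: x=[5.5751 9.0603 13.0014] v=[0.4102 0.2801 0.0098]
Step 6: x=[5.5743 9.0974 13.0036] v=[-0.0078 0.3713 0.0216]
Max displacement = 1.5751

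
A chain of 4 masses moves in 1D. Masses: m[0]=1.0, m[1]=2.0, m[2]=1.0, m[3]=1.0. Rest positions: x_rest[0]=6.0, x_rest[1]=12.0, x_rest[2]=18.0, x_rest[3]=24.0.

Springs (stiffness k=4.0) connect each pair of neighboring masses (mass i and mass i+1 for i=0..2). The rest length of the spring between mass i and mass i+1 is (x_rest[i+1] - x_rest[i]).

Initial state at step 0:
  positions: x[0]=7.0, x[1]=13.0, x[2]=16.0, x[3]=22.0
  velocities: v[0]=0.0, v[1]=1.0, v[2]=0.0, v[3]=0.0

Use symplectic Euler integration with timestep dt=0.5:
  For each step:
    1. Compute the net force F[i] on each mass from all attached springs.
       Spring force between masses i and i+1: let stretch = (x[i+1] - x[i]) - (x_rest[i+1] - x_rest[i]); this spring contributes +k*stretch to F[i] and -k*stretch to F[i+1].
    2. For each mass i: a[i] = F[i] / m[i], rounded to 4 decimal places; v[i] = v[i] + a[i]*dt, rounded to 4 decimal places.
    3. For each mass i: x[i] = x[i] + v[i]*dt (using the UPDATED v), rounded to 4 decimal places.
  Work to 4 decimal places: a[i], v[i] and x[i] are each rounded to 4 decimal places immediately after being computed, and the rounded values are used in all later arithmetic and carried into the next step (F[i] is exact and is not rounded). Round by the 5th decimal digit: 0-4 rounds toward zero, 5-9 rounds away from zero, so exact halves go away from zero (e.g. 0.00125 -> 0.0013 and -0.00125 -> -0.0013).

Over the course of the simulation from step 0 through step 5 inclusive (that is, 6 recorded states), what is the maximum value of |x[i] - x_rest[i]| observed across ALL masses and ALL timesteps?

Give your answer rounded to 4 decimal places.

Answer: 3.0000

Derivation:
Step 0: x=[7.0000 13.0000 16.0000 22.0000] v=[0.0000 1.0000 0.0000 0.0000]
Step 1: x=[7.0000 12.0000 19.0000 22.0000] v=[0.0000 -2.0000 6.0000 0.0000]
Step 2: x=[6.0000 12.0000 18.0000 25.0000] v=[-2.0000 0.0000 -2.0000 6.0000]
Step 3: x=[5.0000 12.0000 18.0000 27.0000] v=[-2.0000 0.0000 0.0000 4.0000]
Step 4: x=[5.0000 11.5000 21.0000 26.0000] v=[0.0000 -1.0000 6.0000 -2.0000]
Step 5: x=[5.5000 12.5000 19.5000 26.0000] v=[1.0000 2.0000 -3.0000 0.0000]
Max displacement = 3.0000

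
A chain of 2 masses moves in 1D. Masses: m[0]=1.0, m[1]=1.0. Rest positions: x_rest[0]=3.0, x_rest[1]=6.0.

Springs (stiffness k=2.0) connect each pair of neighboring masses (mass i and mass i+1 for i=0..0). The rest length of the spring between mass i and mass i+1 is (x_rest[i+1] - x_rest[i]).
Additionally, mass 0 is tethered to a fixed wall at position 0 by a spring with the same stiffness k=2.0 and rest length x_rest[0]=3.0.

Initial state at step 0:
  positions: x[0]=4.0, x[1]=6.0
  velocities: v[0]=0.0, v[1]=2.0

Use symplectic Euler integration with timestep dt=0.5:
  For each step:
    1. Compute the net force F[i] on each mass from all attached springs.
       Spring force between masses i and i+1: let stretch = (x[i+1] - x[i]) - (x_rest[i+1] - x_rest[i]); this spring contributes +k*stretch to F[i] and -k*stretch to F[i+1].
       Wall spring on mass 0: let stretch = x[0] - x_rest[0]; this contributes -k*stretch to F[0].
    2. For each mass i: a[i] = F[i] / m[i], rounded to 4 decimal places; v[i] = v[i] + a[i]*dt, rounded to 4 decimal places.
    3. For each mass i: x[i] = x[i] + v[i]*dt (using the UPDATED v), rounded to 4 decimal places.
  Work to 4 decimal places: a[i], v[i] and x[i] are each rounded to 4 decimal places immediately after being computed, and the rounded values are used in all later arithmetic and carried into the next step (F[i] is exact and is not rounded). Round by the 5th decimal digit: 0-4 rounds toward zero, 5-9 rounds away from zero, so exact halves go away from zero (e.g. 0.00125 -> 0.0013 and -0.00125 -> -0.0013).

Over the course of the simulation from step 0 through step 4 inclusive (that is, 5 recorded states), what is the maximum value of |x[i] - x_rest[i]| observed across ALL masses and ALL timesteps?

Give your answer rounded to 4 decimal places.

Answer: 2.2500

Derivation:
Step 0: x=[4.0000 6.0000] v=[0.0000 2.0000]
Step 1: x=[3.0000 7.5000] v=[-2.0000 3.0000]
Step 2: x=[2.7500 8.2500] v=[-0.5000 1.5000]
Step 3: x=[3.8750 7.7500] v=[2.2500 -1.0000]
Step 4: x=[5.0000 6.8125] v=[2.2500 -1.8750]
Max displacement = 2.2500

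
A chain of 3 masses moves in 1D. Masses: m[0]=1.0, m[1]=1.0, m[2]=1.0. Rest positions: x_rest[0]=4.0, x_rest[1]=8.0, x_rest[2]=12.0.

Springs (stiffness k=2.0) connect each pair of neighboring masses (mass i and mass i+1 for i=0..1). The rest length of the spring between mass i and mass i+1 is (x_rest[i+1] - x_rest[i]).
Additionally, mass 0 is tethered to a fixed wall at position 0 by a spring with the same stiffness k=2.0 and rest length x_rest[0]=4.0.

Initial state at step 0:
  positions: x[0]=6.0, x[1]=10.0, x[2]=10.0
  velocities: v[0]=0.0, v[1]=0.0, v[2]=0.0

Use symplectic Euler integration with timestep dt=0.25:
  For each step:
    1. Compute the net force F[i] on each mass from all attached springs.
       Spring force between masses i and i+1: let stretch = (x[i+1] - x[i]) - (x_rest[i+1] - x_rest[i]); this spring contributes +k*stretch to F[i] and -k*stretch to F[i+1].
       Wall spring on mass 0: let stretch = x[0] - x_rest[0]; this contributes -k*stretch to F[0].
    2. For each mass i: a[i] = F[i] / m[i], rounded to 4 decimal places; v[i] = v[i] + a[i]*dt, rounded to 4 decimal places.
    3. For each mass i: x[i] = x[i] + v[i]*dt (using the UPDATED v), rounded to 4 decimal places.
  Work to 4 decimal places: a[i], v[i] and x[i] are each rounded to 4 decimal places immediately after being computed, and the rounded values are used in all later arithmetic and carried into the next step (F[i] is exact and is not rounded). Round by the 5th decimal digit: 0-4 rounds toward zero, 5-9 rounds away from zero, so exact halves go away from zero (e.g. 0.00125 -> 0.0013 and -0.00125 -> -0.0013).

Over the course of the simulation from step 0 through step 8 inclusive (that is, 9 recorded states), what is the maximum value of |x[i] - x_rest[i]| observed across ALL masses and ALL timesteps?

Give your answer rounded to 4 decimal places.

Step 0: x=[6.0000 10.0000 10.0000] v=[0.0000 0.0000 0.0000]
Step 1: x=[5.7500 9.5000 10.5000] v=[-1.0000 -2.0000 2.0000]
Step 2: x=[5.2500 8.6563 11.3750] v=[-2.0000 -3.3750 3.5000]
Step 3: x=[4.5195 7.7266 12.4102] v=[-2.9219 -3.7188 4.1407]
Step 4: x=[3.6250 6.9815 13.3599] v=[-3.5781 -2.9806 3.7989]
Step 5: x=[2.6969 6.6141 14.0123] v=[-3.7124 -1.4697 2.6097]
Step 6: x=[1.9213 6.6818 14.2400] v=[-3.1023 0.2708 0.9106]
Step 7: x=[1.5006 7.0992 14.0229] v=[-1.6827 1.6697 -0.8685]
Step 8: x=[1.5922 7.6823 13.4403] v=[0.3663 2.3323 -2.3304]
Max displacement = 2.4994

Answer: 2.4994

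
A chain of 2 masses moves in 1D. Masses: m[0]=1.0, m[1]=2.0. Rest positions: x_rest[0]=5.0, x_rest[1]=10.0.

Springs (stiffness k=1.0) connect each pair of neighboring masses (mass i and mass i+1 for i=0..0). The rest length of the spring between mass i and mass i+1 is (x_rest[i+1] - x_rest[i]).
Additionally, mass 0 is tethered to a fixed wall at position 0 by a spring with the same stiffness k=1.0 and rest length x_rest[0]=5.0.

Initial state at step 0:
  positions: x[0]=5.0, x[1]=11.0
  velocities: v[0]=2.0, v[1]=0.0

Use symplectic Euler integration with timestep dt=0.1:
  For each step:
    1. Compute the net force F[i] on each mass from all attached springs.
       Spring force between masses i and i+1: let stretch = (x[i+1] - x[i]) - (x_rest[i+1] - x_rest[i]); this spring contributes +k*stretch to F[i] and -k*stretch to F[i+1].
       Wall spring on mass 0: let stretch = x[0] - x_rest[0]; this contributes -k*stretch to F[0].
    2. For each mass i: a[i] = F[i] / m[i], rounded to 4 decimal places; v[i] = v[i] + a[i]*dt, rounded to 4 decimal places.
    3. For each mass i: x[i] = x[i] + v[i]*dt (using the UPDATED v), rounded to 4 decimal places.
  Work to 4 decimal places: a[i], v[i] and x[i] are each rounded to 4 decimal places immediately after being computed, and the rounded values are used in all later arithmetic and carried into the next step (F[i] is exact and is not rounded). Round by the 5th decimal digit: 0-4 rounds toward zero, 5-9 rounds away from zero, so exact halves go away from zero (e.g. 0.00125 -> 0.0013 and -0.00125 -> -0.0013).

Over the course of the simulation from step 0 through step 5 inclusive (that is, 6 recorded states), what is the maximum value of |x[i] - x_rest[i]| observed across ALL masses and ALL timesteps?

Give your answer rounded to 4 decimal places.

Step 0: x=[5.0000 11.0000] v=[2.0000 0.0000]
Step 1: x=[5.2100 10.9950] v=[2.1000 -0.0500]
Step 2: x=[5.4258 10.9861] v=[2.1575 -0.0893]
Step 3: x=[5.6429 10.9744] v=[2.1710 -0.1173]
Step 4: x=[5.8569 10.9610] v=[2.1399 -0.1339]
Step 5: x=[6.0634 10.9471] v=[2.0646 -0.1391]
Max displacement = 1.0634

Answer: 1.0634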